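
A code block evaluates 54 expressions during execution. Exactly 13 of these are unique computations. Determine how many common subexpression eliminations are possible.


CSE count = total expressions - unique expressions
= 54 - 13 = 41

41


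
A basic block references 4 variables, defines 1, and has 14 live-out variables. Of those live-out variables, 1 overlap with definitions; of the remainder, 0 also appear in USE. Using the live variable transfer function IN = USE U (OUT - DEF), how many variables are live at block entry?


OUT - DEF: 14 - 1 = 13
|IN| = |USE| + |OUT - DEF| - |USE ∩ (OUT - DEF)| = 4 + 13 - 0 = 17

17


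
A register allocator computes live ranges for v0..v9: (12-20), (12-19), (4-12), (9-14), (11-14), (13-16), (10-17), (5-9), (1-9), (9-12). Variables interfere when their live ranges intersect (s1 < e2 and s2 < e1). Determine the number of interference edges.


Check all pairs for overlapping intervals.
Two intervals (s1,e1) and (s2,e2) overlap if s1 < e2 and s2 < e1.
v0 (12-20) vs v1..v9: overlaps v1, v3, v4, v5, v6 -> 5
v1 (12-19) vs v2..v9: overlaps v3, v4, v5, v6 -> 4
v2 (4-12) vs v3..v9: overlaps v3, v4, v6, v7, v8, v9 -> 6
v3 (9-14) vs v4..v9: overlaps v4, v5, v6, v9 -> 4
v4 (11-14) vs v5..v9: overlaps v5, v6, v9 -> 3
v5 (13-16) vs v6..v9: overlaps v6 -> 1
v6 (10-17) vs v7..v9: overlaps v9 -> 1
v7 (5-9) vs v8..v9: overlaps v8 -> 1
v8 (1-9) vs v9: overlaps none -> 0
Total overlapping pairs = 5 + 4 + 6 + 4 + 3 + 1 + 1 + 1 + 0 = 25

25


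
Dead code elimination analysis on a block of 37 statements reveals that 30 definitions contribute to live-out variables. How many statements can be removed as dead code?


Dead code = total statements - live definitions
= 37 - 30 = 7

7


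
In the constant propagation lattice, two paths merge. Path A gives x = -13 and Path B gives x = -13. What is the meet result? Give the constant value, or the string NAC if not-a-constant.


Meet operation: if both paths give the same constant, result is that constant; if they differ, result is NAC (not-a-constant).
Path A: -13, Path B: -13 -> equal
Result: constant -> -13

-13


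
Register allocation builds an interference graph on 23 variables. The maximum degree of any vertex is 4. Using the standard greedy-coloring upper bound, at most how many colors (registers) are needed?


Greedy coloring never needs more than (max_degree + 1) colors: when coloring a vertex, at most max_degree neighbors are already colored.
Upper bound = 4 + 1 = 5

5


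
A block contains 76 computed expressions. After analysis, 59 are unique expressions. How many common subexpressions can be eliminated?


CSE count = total expressions - unique expressions
= 76 - 59 = 17

17


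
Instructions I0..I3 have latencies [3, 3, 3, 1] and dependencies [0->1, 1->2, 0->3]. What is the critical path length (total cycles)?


Compute longest path through dependency graph: dist(Ik) = max over predecessors of dist + latency(Ik).
dist(I0) = latency 3 = 3
dist(I1) = dist(I0) + 3 = 3 + 3 = 6
dist(I2) = dist(I1) + 3 = 6 + 3 = 9
dist(I3) = dist(I0) + 1 = 3 + 1 = 4
Critical path = max dist = 9

9


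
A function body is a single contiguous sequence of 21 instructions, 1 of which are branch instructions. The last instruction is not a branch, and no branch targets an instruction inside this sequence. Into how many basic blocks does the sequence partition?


With no in-sequence branch targets, the leaders are the first instruction plus the instruction after each branch.
Number of basic blocks = branches + 1
= 1 + 1 = 2

2


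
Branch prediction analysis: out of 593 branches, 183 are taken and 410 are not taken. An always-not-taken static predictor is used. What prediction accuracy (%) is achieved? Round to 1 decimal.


Predictor: always-not-taken
Correct predictions = 410
Accuracy = 410 / 593 * 100 = 69.1%

69.1


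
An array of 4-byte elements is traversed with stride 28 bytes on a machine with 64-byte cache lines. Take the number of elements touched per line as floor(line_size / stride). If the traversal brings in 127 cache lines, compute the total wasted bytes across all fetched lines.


Elements per line = floor(64 / 28) = 2
Bytes used per line = 2 * 4 = 8
Wasted per line = 64 - 8 = 56
Total wasted = 56 * 127 = 7112

7112


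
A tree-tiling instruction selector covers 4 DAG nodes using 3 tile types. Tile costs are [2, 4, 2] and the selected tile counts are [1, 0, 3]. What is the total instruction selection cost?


Total cost = sum(count_i * cost_i)
= 1*2 + 0*4 + 3*2
= 8

8


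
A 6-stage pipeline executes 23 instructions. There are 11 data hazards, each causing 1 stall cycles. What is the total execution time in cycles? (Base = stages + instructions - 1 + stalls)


Base cycles = 6 + 23 - 1 = 28
Total stalls = 11 * 1 = 11
Total = 28 + 11 = 39

39


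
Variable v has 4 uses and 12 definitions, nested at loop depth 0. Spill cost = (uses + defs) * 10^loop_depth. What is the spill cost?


uses + defs = 4 + 12 = 16
10^0 = 1
Spill cost = 16 * 1 = 16

16


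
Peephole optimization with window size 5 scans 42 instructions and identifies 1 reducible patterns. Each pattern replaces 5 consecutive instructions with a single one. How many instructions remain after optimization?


Each match removes 4 instructions.
Total removed = 1 * 4 = 4
Remaining = 42 - 4 = 38

38


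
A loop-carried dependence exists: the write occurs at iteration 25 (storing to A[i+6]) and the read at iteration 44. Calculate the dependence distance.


Distance = read iteration - write iteration
= 44 - 25 = 19

19


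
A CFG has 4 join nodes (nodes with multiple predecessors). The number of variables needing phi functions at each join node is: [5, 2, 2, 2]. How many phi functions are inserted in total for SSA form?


Total phi functions = sum of phi functions at each join node
= 5 + 2 + 2 + 2 = 11

11


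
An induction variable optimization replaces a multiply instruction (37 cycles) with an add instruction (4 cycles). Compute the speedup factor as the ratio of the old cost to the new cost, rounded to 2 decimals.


Ratio = mult_cost / add_cost = 37 / 4 = 9.25

9.25


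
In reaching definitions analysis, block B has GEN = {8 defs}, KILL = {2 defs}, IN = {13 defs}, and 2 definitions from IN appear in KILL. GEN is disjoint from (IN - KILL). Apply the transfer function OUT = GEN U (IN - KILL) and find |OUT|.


IN - KILL: 13 - 2 = 11 surviving definitions
OUT = GEN + surviving = 8 + 11 = 19

19


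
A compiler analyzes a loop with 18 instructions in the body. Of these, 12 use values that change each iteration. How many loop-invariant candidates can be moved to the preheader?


Invariant candidates = total - loop-dependent
= 18 - 12 = 6

6


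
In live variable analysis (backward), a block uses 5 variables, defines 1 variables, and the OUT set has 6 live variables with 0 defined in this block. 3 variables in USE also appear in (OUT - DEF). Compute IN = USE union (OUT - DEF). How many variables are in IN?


OUT - DEF: 6 - 0 = 6
|IN| = |USE| + |OUT - DEF| - |USE ∩ (OUT - DEF)| = 5 + 6 - 3 = 8

8


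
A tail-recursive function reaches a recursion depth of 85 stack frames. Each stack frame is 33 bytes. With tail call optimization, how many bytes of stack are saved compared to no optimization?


Without TCO: 85 * 33 = 2805 bytes
With TCO: reuse 1 frame = 33 bytes
Savings = 2805 - 33 = 2772

2772


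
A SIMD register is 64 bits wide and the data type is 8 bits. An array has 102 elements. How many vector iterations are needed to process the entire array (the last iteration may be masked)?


Width = 64 / 8 = 8 elements per vector op
Iterations = ceil(102 / 8) = 13

13


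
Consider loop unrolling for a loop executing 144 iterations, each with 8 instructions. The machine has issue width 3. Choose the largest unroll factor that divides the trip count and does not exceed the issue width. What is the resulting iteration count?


Largest divisor of 144 <= 3 is 3
New iterations = 144 / 3 = 48

48


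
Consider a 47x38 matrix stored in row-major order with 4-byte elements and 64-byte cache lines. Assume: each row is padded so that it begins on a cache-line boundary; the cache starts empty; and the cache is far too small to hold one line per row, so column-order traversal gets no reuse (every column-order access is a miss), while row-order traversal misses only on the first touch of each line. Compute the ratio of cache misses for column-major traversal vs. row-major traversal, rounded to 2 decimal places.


Each row occupies 38 * 4 = 152 bytes and starts on a line boundary, so it spans ceil(152 / 64) = 3 cache lines.
Row-major traversal misses (one per line touched): 47 * ceil(38 * 4 / 64) = 141
Column-major traversal misses (no reuse, every access misses): 47 * 38 = 1786
Ratio = 1786 / 141 = 12.67

12.67


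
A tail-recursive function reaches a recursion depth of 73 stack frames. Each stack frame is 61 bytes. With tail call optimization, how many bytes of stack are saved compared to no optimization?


Without TCO: 73 * 61 = 4453 bytes
With TCO: reuse 1 frame = 61 bytes
Savings = 4453 - 61 = 4392

4392


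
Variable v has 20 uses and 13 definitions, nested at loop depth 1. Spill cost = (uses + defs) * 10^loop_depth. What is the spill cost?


uses + defs = 20 + 13 = 33
10^1 = 10
Spill cost = 33 * 10 = 330

330


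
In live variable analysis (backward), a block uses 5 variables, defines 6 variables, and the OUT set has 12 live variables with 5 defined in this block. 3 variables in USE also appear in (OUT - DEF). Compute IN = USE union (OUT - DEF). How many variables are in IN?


OUT - DEF: 12 - 5 = 7
|IN| = |USE| + |OUT - DEF| - |USE ∩ (OUT - DEF)| = 5 + 7 - 3 = 9

9


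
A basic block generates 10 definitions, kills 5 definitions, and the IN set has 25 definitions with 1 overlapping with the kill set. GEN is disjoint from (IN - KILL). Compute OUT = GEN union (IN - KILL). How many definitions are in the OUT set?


IN - KILL: 25 - 1 = 24 surviving definitions
OUT = GEN + surviving = 10 + 24 = 34

34


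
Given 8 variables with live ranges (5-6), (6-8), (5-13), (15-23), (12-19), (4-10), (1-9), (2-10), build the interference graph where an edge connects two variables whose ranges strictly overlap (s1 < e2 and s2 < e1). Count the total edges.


Check all pairs for overlapping intervals.
Two intervals (s1,e1) and (s2,e2) overlap if s1 < e2 and s2 < e1.
v0 (5-6) vs v1..v7: overlaps v2, v5, v6, v7 -> 4
v1 (6-8) vs v2..v7: overlaps v2, v5, v6, v7 -> 4
v2 (5-13) vs v3..v7: overlaps v4, v5, v6, v7 -> 4
v3 (15-23) vs v4..v7: overlaps v4 -> 1
v4 (12-19) vs v5..v7: overlaps none -> 0
v5 (4-10) vs v6..v7: overlaps v6, v7 -> 2
v6 (1-9) vs v7: overlaps v7 -> 1
Total overlapping pairs = 4 + 4 + 4 + 1 + 0 + 2 + 1 = 16

16


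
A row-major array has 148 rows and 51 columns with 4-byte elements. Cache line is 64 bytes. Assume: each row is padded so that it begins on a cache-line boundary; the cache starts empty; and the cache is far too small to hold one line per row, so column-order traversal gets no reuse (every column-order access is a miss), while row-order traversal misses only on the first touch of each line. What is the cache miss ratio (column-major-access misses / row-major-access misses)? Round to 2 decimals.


Each row occupies 51 * 4 = 204 bytes and starts on a line boundary, so it spans ceil(204 / 64) = 4 cache lines.
Row-major traversal misses (one per line touched): 148 * ceil(51 * 4 / 64) = 592
Column-major traversal misses (no reuse, every access misses): 148 * 51 = 7548
Ratio = 7548 / 592 = 12.75

12.75


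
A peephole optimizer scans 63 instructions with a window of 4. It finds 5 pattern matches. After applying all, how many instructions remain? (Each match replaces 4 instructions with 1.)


Each match removes 3 instructions.
Total removed = 5 * 3 = 15
Remaining = 63 - 15 = 48

48


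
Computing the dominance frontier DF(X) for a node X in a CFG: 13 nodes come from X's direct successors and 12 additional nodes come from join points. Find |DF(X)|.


DF(X) = direct successor contributions + join point contributions
= 13 + 12 = 25

25


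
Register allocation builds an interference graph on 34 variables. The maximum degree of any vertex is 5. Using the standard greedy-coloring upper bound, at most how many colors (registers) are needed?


Greedy coloring never needs more than (max_degree + 1) colors: when coloring a vertex, at most max_degree neighbors are already colored.
Upper bound = 5 + 1 = 6

6


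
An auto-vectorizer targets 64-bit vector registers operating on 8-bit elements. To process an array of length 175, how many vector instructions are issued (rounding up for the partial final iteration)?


Width = 64 / 8 = 8 elements per vector op
Iterations = ceil(175 / 8) = 22

22


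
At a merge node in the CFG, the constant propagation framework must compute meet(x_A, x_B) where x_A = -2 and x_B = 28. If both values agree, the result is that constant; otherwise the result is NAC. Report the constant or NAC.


Meet operation: if both paths give the same constant, result is that constant; if they differ, result is NAC (not-a-constant).
Path A: -2, Path B: 28 -> differ
Result: not-a-constant -> NAC

NAC


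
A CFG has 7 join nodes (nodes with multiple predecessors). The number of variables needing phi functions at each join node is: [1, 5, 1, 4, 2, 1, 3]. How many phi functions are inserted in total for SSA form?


Total phi functions = sum of phi functions at each join node
= 1 + 5 + 1 + 4 + 2 + 1 + 3 = 17

17


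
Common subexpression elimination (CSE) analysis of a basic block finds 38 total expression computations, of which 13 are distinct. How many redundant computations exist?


CSE count = total expressions - unique expressions
= 38 - 13 = 25

25


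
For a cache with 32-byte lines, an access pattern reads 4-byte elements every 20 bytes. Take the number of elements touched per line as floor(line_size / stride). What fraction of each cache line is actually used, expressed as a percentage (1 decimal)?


Elements per cache line = floor(32 / 20) = 1
Bytes used = 1 * 4 = 4
Utilization = 4 / 32 * 100 = 12.5%

12.5


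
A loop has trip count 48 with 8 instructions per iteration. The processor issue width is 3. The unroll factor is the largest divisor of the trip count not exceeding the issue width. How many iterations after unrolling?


Largest divisor of 48 <= 3 is 3
New iterations = 48 / 3 = 16

16


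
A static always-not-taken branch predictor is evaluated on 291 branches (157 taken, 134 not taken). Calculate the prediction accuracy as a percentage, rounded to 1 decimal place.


Predictor: always-not-taken
Correct predictions = 134
Accuracy = 134 / 291 * 100 = 46.0%

46.0


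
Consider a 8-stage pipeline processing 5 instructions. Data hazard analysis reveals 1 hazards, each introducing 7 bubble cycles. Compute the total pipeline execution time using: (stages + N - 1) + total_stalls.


Base cycles = 8 + 5 - 1 = 12
Total stalls = 1 * 7 = 7
Total = 12 + 7 = 19

19


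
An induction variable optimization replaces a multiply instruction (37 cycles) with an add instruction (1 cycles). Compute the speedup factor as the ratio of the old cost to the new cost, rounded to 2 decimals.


Ratio = mult_cost / add_cost = 37 / 1 = 37.0

37.0


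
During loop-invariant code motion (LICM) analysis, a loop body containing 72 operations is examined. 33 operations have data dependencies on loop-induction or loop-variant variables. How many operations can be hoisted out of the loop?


Invariant candidates = total - loop-dependent
= 72 - 33 = 39

39


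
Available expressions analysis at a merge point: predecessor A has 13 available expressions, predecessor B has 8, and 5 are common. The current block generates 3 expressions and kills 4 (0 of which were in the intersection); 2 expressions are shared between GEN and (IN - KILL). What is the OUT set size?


IN = intersection of predecessors = 5
IN - KILL = 5 - 0 = 5
|OUT| = |GEN| + |IN - KILL| - |GEN ∩ (IN - KILL)| = 3 + 5 - 2 = 6

6


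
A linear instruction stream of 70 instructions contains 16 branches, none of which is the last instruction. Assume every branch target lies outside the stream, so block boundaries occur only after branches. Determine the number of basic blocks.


With no in-sequence branch targets, the leaders are the first instruction plus the instruction after each branch.
Number of basic blocks = branches + 1
= 16 + 1 = 17

17


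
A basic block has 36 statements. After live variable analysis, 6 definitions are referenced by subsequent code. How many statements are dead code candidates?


Dead code = total statements - live definitions
= 36 - 6 = 30

30


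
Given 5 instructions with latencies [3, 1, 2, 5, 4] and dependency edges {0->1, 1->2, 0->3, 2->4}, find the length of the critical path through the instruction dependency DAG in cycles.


Compute longest path through dependency graph: dist(Ik) = max over predecessors of dist + latency(Ik).
dist(I0) = latency 3 = 3
dist(I1) = dist(I0) + 1 = 3 + 1 = 4
dist(I2) = dist(I1) + 2 = 4 + 2 = 6
dist(I3) = dist(I0) + 5 = 3 + 5 = 8
dist(I4) = dist(I2) + 4 = 6 + 4 = 10
Critical path = max dist = 10

10


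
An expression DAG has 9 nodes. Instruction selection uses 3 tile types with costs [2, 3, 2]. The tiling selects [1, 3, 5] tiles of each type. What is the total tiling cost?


Total cost = sum(count_i * cost_i)
= 1*2 + 3*3 + 5*2
= 21

21


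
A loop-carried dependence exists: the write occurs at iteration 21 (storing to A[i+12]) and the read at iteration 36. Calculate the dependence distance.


Distance = read iteration - write iteration
= 36 - 21 = 15

15


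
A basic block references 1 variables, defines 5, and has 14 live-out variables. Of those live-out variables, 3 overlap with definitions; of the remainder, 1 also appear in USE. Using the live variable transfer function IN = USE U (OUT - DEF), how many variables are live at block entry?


OUT - DEF: 14 - 3 = 11
|IN| = |USE| + |OUT - DEF| - |USE ∩ (OUT - DEF)| = 1 + 11 - 1 = 11

11


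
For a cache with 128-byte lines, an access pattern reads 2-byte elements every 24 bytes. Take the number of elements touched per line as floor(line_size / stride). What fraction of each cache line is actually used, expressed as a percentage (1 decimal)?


Elements per cache line = floor(128 / 24) = 5
Bytes used = 5 * 2 = 10
Utilization = 10 / 128 * 100 = 7.8%

7.8


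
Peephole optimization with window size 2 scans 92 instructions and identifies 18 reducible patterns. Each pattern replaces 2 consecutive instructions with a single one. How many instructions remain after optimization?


Each match removes 1 instructions.
Total removed = 18 * 1 = 18
Remaining = 92 - 18 = 74

74


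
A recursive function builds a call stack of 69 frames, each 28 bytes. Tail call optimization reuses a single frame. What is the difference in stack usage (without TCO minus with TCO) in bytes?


Without TCO: 69 * 28 = 1932 bytes
With TCO: reuse 1 frame = 28 bytes
Savings = 1932 - 28 = 1904

1904


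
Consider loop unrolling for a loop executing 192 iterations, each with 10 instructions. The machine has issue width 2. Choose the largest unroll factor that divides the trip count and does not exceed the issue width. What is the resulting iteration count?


Largest divisor of 192 <= 2 is 2
New iterations = 192 / 2 = 96

96


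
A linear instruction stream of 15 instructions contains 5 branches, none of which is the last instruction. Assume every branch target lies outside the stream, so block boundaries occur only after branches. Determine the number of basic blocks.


With no in-sequence branch targets, the leaders are the first instruction plus the instruction after each branch.
Number of basic blocks = branches + 1
= 5 + 1 = 6

6


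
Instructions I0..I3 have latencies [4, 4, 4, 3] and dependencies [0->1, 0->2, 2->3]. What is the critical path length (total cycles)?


Compute longest path through dependency graph: dist(Ik) = max over predecessors of dist + latency(Ik).
dist(I0) = latency 4 = 4
dist(I1) = dist(I0) + 4 = 4 + 4 = 8
dist(I2) = dist(I0) + 4 = 4 + 4 = 8
dist(I3) = dist(I2) + 3 = 8 + 3 = 11
Critical path = max dist = 11

11


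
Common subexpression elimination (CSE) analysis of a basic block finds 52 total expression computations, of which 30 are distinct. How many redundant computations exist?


CSE count = total expressions - unique expressions
= 52 - 30 = 22

22


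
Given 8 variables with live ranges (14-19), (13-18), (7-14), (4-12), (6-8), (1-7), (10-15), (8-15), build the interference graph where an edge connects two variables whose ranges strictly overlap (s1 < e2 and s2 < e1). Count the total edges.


Check all pairs for overlapping intervals.
Two intervals (s1,e1) and (s2,e2) overlap if s1 < e2 and s2 < e1.
v0 (14-19) vs v1..v7: overlaps v1, v6, v7 -> 3
v1 (13-18) vs v2..v7: overlaps v2, v6, v7 -> 3
v2 (7-14) vs v3..v7: overlaps v3, v4, v6, v7 -> 4
v3 (4-12) vs v4..v7: overlaps v4, v5, v6, v7 -> 4
v4 (6-8) vs v5..v7: overlaps v5 -> 1
v5 (1-7) vs v6..v7: overlaps none -> 0
v6 (10-15) vs v7: overlaps v7 -> 1
Total overlapping pairs = 3 + 3 + 4 + 4 + 1 + 0 + 1 = 16

16


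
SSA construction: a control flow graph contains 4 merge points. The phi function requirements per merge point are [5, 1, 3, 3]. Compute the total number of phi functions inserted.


Total phi functions = sum of phi functions at each join node
= 5 + 1 + 3 + 3 = 12

12


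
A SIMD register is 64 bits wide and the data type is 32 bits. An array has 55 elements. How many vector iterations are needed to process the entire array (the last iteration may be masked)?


Width = 64 / 32 = 2 elements per vector op
Iterations = ceil(55 / 2) = 28

28


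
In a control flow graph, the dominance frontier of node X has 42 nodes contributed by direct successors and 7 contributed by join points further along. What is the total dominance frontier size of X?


DF(X) = direct successor contributions + join point contributions
= 42 + 7 = 49

49


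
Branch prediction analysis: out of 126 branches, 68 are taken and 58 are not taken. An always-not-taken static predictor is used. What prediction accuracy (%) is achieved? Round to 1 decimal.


Predictor: always-not-taken
Correct predictions = 58
Accuracy = 58 / 126 * 100 = 46.0%

46.0


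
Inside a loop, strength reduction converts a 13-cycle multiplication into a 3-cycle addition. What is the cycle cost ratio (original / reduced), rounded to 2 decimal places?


Ratio = mult_cost / add_cost = 13 / 3 = 4.33

4.33


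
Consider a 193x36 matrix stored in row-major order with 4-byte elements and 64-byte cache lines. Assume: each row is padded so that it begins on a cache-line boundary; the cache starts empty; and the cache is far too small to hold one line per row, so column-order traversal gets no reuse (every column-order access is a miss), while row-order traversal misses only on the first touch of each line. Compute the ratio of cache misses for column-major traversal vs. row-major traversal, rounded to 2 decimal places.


Each row occupies 36 * 4 = 144 bytes and starts on a line boundary, so it spans ceil(144 / 64) = 3 cache lines.
Row-major traversal misses (one per line touched): 193 * ceil(36 * 4 / 64) = 579
Column-major traversal misses (no reuse, every access misses): 193 * 36 = 6948
Ratio = 6948 / 579 = 12.0

12.0


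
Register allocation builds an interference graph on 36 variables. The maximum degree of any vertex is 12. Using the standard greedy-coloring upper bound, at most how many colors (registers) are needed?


Greedy coloring never needs more than (max_degree + 1) colors: when coloring a vertex, at most max_degree neighbors are already colored.
Upper bound = 12 + 1 = 13

13


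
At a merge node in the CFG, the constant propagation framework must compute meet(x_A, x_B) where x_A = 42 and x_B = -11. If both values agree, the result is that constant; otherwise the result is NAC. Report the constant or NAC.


Meet operation: if both paths give the same constant, result is that constant; if they differ, result is NAC (not-a-constant).
Path A: 42, Path B: -11 -> differ
Result: not-a-constant -> NAC

NAC


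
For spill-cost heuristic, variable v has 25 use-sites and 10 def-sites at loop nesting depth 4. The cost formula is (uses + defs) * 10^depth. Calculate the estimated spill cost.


uses + defs = 25 + 10 = 35
10^4 = 10000
Spill cost = 35 * 10000 = 350000

350000


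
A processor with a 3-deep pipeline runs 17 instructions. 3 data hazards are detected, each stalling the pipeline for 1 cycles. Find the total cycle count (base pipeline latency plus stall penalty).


Base cycles = 3 + 17 - 1 = 19
Total stalls = 3 * 1 = 3
Total = 19 + 3 = 22

22


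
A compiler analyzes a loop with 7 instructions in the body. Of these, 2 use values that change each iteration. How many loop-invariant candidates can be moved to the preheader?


Invariant candidates = total - loop-dependent
= 7 - 2 = 5

5


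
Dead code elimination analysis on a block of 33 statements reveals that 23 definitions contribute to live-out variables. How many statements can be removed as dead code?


Dead code = total statements - live definitions
= 33 - 23 = 10

10


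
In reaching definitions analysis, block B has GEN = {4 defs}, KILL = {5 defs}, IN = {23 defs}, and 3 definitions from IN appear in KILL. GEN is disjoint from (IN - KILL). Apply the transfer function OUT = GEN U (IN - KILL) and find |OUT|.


IN - KILL: 23 - 3 = 20 surviving definitions
OUT = GEN + surviving = 4 + 20 = 24

24


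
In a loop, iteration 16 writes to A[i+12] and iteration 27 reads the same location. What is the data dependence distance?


Distance = read iteration - write iteration
= 27 - 16 = 11

11


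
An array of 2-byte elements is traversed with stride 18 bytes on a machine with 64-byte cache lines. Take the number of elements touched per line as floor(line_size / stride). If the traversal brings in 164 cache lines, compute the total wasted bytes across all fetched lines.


Elements per line = floor(64 / 18) = 3
Bytes used per line = 3 * 2 = 6
Wasted per line = 64 - 6 = 58
Total wasted = 58 * 164 = 9512

9512


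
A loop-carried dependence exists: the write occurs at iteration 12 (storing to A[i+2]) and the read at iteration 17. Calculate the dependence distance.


Distance = read iteration - write iteration
= 17 - 12 = 5

5


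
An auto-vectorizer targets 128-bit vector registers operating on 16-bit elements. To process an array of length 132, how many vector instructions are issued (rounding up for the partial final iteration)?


Width = 128 / 16 = 8 elements per vector op
Iterations = ceil(132 / 8) = 17

17


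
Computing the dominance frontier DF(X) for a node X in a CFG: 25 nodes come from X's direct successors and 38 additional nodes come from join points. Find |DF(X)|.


DF(X) = direct successor contributions + join point contributions
= 25 + 38 = 63

63


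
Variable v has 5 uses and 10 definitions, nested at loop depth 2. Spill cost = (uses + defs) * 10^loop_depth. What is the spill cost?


uses + defs = 5 + 10 = 15
10^2 = 100
Spill cost = 15 * 100 = 1500

1500


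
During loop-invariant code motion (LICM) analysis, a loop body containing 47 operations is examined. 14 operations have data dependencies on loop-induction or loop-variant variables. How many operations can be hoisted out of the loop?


Invariant candidates = total - loop-dependent
= 47 - 14 = 33

33


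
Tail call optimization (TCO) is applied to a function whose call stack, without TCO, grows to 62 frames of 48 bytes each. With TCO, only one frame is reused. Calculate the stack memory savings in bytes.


Without TCO: 62 * 48 = 2976 bytes
With TCO: reuse 1 frame = 48 bytes
Savings = 2976 - 48 = 2928

2928


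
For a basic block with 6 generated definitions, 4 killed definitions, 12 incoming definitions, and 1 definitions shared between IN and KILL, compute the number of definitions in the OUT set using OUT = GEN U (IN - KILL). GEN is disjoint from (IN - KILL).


IN - KILL: 12 - 1 = 11 surviving definitions
OUT = GEN + surviving = 6 + 11 = 17

17


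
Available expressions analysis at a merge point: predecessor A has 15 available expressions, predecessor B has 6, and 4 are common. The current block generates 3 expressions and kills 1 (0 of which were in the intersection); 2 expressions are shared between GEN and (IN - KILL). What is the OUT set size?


IN = intersection of predecessors = 4
IN - KILL = 4 - 0 = 4
|OUT| = |GEN| + |IN - KILL| - |GEN ∩ (IN - KILL)| = 3 + 4 - 2 = 5

5


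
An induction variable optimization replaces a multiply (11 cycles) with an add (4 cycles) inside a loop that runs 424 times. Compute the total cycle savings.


Per-iteration saving = 11 - 4 = 7
Total saved = 424 * 7 = 2968

2968


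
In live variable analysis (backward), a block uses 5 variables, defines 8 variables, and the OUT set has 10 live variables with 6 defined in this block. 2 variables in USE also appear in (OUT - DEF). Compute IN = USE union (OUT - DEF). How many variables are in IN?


OUT - DEF: 10 - 6 = 4
|IN| = |USE| + |OUT - DEF| - |USE ∩ (OUT - DEF)| = 5 + 4 - 2 = 7

7


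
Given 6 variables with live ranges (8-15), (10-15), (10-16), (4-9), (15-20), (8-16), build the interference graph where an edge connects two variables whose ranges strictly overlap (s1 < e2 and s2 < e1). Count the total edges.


Check all pairs for overlapping intervals.
Two intervals (s1,e1) and (s2,e2) overlap if s1 < e2 and s2 < e1.
v0 (8-15) vs v1..v5: overlaps v1, v2, v3, v5 -> 4
v1 (10-15) vs v2..v5: overlaps v2, v5 -> 2
v2 (10-16) vs v3..v5: overlaps v4, v5 -> 2
v3 (4-9) vs v4..v5: overlaps v5 -> 1
v4 (15-20) vs v5: overlaps v5 -> 1
Total overlapping pairs = 4 + 2 + 2 + 1 + 1 = 10

10


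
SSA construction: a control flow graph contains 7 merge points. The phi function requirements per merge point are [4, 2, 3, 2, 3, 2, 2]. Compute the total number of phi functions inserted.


Total phi functions = sum of phi functions at each join node
= 4 + 2 + 3 + 2 + 3 + 2 + 2 = 18

18


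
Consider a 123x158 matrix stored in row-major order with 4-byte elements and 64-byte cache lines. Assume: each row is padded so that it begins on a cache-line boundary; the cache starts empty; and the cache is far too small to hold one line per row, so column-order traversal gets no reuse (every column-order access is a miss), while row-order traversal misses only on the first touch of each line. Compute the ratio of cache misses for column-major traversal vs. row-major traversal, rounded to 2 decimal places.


Each row occupies 158 * 4 = 632 bytes and starts on a line boundary, so it spans ceil(632 / 64) = 10 cache lines.
Row-major traversal misses (one per line touched): 123 * ceil(158 * 4 / 64) = 1230
Column-major traversal misses (no reuse, every access misses): 123 * 158 = 19434
Ratio = 19434 / 1230 = 15.8

15.8


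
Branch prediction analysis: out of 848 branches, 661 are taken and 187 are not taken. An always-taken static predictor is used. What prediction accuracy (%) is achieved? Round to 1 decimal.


Predictor: always-taken
Correct predictions = 661
Accuracy = 661 / 848 * 100 = 77.9%

77.9


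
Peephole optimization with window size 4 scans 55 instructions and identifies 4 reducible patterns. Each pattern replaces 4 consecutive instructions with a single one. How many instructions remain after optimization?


Each match removes 3 instructions.
Total removed = 4 * 3 = 12
Remaining = 55 - 12 = 43

43


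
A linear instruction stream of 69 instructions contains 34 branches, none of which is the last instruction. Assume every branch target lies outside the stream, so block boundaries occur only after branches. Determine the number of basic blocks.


With no in-sequence branch targets, the leaders are the first instruction plus the instruction after each branch.
Number of basic blocks = branches + 1
= 34 + 1 = 35

35


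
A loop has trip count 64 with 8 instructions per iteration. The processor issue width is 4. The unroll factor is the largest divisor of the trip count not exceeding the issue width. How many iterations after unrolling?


Largest divisor of 64 <= 4 is 4
New iterations = 64 / 4 = 16

16


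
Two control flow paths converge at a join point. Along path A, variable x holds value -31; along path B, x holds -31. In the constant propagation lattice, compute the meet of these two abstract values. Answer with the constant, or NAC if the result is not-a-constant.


Meet operation: if both paths give the same constant, result is that constant; if they differ, result is NAC (not-a-constant).
Path A: -31, Path B: -31 -> equal
Result: constant -> -31

-31


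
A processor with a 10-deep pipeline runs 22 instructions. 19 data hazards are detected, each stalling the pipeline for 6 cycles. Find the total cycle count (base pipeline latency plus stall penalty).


Base cycles = 10 + 22 - 1 = 31
Total stalls = 19 * 6 = 114
Total = 31 + 114 = 145

145


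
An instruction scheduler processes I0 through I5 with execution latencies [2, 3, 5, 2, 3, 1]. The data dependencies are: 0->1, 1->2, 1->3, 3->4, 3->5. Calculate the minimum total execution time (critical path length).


Compute longest path through dependency graph: dist(Ik) = max over predecessors of dist + latency(Ik).
dist(I0) = latency 2 = 2
dist(I1) = dist(I0) + 3 = 2 + 3 = 5
dist(I2) = dist(I1) + 5 = 5 + 5 = 10
dist(I3) = dist(I1) + 2 = 5 + 2 = 7
dist(I4) = dist(I3) + 3 = 7 + 3 = 10
dist(I5) = dist(I3) + 1 = 7 + 1 = 8
Critical path = max dist = 10

10


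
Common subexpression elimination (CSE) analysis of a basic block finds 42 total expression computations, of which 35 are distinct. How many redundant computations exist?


CSE count = total expressions - unique expressions
= 42 - 35 = 7

7


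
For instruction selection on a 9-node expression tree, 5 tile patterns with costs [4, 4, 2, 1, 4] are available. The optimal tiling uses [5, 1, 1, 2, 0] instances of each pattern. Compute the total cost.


Total cost = sum(count_i * cost_i)
= 5*4 + 1*4 + 1*2 + 2*1 + 0*4
= 28

28


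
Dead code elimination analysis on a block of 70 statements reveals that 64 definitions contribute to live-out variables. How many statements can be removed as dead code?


Dead code = total statements - live definitions
= 70 - 64 = 6

6


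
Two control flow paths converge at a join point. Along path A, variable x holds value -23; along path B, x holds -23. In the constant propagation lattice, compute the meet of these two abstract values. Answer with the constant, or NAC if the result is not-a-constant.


Meet operation: if both paths give the same constant, result is that constant; if they differ, result is NAC (not-a-constant).
Path A: -23, Path B: -23 -> equal
Result: constant -> -23

-23


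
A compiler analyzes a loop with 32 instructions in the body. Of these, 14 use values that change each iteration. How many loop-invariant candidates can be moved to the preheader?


Invariant candidates = total - loop-dependent
= 32 - 14 = 18

18


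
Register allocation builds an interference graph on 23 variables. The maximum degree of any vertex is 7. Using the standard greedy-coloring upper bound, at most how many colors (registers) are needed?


Greedy coloring never needs more than (max_degree + 1) colors: when coloring a vertex, at most max_degree neighbors are already colored.
Upper bound = 7 + 1 = 8

8


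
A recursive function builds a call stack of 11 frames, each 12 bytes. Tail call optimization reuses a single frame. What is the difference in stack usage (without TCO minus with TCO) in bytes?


Without TCO: 11 * 12 = 132 bytes
With TCO: reuse 1 frame = 12 bytes
Savings = 132 - 12 = 120

120


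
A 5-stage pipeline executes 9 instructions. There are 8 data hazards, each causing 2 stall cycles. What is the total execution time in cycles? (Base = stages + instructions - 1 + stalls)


Base cycles = 5 + 9 - 1 = 13
Total stalls = 8 * 2 = 16
Total = 13 + 16 = 29

29


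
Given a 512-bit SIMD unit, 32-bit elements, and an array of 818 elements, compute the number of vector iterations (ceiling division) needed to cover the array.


Width = 512 / 32 = 16 elements per vector op
Iterations = ceil(818 / 16) = 52

52


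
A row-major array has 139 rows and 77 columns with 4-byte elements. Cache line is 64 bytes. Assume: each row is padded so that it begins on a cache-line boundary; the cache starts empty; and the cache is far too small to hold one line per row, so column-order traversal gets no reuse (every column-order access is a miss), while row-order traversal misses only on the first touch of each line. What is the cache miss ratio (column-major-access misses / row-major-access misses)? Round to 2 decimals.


Each row occupies 77 * 4 = 308 bytes and starts on a line boundary, so it spans ceil(308 / 64) = 5 cache lines.
Row-major traversal misses (one per line touched): 139 * ceil(77 * 4 / 64) = 695
Column-major traversal misses (no reuse, every access misses): 139 * 77 = 10703
Ratio = 10703 / 695 = 15.4

15.4


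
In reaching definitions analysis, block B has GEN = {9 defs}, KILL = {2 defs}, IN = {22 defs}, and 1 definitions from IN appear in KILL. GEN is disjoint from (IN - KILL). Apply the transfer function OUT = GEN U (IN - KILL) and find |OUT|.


IN - KILL: 22 - 1 = 21 surviving definitions
OUT = GEN + surviving = 9 + 21 = 30

30


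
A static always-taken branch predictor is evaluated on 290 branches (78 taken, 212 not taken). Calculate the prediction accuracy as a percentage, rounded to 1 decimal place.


Predictor: always-taken
Correct predictions = 78
Accuracy = 78 / 290 * 100 = 26.9%

26.9


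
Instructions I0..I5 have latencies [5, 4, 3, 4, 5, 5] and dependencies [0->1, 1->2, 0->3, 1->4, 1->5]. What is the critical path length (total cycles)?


Compute longest path through dependency graph: dist(Ik) = max over predecessors of dist + latency(Ik).
dist(I0) = latency 5 = 5
dist(I1) = dist(I0) + 4 = 5 + 4 = 9
dist(I2) = dist(I1) + 3 = 9 + 3 = 12
dist(I3) = dist(I0) + 4 = 5 + 4 = 9
dist(I4) = dist(I1) + 5 = 9 + 5 = 14
dist(I5) = dist(I1) + 5 = 9 + 5 = 14
Critical path = max dist = 14

14


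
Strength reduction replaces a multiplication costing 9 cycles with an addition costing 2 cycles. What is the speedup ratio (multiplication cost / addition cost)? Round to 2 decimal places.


Ratio = mult_cost / add_cost = 9 / 2 = 4.5

4.5


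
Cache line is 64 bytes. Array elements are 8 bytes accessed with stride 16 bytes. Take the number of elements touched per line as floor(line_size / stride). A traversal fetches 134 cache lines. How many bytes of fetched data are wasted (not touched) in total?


Elements per line = floor(64 / 16) = 4
Bytes used per line = 4 * 8 = 32
Wasted per line = 64 - 32 = 32
Total wasted = 32 * 134 = 4288

4288


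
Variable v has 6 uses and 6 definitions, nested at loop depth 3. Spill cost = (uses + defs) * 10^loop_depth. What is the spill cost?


uses + defs = 6 + 6 = 12
10^3 = 1000
Spill cost = 12 * 1000 = 12000

12000


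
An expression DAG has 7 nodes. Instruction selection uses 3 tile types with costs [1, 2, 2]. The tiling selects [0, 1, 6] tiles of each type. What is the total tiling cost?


Total cost = sum(count_i * cost_i)
= 0*1 + 1*2 + 6*2
= 14

14


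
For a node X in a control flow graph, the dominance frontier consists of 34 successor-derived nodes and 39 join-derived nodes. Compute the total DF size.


DF(X) = direct successor contributions + join point contributions
= 34 + 39 = 73

73


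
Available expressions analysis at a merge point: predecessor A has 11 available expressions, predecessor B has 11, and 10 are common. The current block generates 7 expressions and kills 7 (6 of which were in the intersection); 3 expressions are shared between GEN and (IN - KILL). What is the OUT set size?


IN = intersection of predecessors = 10
IN - KILL = 10 - 6 = 4
|OUT| = |GEN| + |IN - KILL| - |GEN ∩ (IN - KILL)| = 7 + 4 - 3 = 8

8
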